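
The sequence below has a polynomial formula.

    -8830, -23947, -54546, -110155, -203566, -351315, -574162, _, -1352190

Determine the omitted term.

-897571

Using the first 7 terms:
-15117, -30599, -55609, -93411, -147749, -222847
-15482, -25010, -37802, -54338, -75098
-9528, -12792, -16536, -20760
-3264, -3744, -4224
-480, -480
Constant fifth difference = -480.
Extend forward: -4224 − 480 = -4704;  -20760 − 4704 = -25464;  -75098 − 25464 = -100562;  -222847 − 100562 = -323409;  -574162 − 323409 = -897571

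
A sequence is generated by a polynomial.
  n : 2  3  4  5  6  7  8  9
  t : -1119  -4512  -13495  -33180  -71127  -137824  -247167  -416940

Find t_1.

-3393, -8983, -19685, -37947, -66697, -109343, -169773
-5590, -10702, -18262, -28750, -42646, -60430
-5112, -7560, -10488, -13896, -17784
-2448, -2928, -3408, -3888
-480, -480, -480
The fifth differences are constant at -480.
Work back: -2448 + 480 = -1968;  -5112 + 1968 = -3144;  -5590 + 3144 = -2446;  -3393 + 2446 = -947;  -1119 + 947 = -172

-172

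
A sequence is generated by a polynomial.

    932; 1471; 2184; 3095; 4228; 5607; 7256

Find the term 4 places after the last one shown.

539 , 713 , 911 , 1133 , 1379 , 1649
174 , 198 , 222 , 246 , 270
24 , 24 , 24 , 24
The third differences are constant (24).
270 + 24 = 294;  1649 + 294 = 1943;  7256 + 1943 = 9199
294 + 24 = 318;  1943 + 318 = 2261;  9199 + 2261 = 11460
318 + 24 = 342;  2261 + 342 = 2603;  11460 + 2603 = 14063
342 + 24 = 366;  2603 + 366 = 2969;  14063 + 2969 = 17032

17032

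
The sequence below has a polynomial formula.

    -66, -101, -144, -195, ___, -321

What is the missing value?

-254

Using the first 4 terms:
D1: -35, -43, -51
D2: -8, -8
Constant second difference = -8.
Extend forward: -51 − 8 = -59;  -195 − 59 = -254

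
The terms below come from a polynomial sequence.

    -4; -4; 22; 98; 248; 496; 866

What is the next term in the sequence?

First differences: 0 , 26 , 76 , 150 , 248 , 370
Second differences: 26 , 50 , 74 , 98 , 122
Third differences: 24 , 24 , 24 , 24
Third differences constant at 24.
122 + 24 = 146;  370 + 146 = 516;  866 + 516 = 1382

1382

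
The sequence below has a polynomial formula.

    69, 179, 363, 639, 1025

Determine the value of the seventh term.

2199

110  184  276  386
74  92  110
18  18
Third differences constant at 18.
110 + 18 = 128;  386 + 128 = 514;  1025 + 514 = 1539
128 + 18 = 146;  514 + 146 = 660;  1539 + 660 = 2199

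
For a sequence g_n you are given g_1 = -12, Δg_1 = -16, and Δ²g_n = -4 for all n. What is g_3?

-48

Build the table forward from the leading diagonal:
D2: -4  -4  -4
D1: -16  -20  -24
g: -12  -28  -48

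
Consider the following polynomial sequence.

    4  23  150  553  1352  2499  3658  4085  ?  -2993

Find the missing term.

2508

Using the first 8 terms:
19, 127, 403, 799, 1147, 1159, 427
108, 276, 396, 348, 12, -732
168, 120, -48, -336, -744
-48, -168, -288, -408
-120, -120, -120
Constant fifth difference = -120.
Extend forward: -408 − 120 = -528;  -744 − 528 = -1272;  -732 − 1272 = -2004;  427 − 2004 = -1577;  4085 − 1577 = 2508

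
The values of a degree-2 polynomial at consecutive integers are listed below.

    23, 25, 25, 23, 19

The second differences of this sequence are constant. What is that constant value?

D1: 2, 0, -2, -4
D2: -2, -2, -2

-2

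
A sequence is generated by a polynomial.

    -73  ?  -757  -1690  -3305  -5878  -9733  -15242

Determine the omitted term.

Using the last 6 terms:
D1: -933, -1615, -2573, -3855, -5509
D2: -682, -958, -1282, -1654
D3: -276, -324, -372
D4: -48, -48
Constant fourth difference = -48.
Extend backward: -276 + 48 = -228;  -682 + 228 = -454;  -933 + 454 = -479;  -757 + 479 = -278

-278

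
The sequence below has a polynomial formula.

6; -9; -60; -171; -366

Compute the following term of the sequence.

-669

First differences: -15 , -51 , -111 , -195
Second differences: -36 , -60 , -84
Third differences: -24 , -24
Third differences constant at -24.
-84 − 24 = -108;  -195 − 108 = -303;  -366 − 303 = -669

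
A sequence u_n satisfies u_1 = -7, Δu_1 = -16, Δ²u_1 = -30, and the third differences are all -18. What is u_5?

-323

Build the table forward from the leading diagonal:
D3: -18  -18  -18  -18  -18
D2: -30  -48  -66  -84  -102
D1: -16  -46  -94  -160  -244
u: -7  -23  -69  -163  -323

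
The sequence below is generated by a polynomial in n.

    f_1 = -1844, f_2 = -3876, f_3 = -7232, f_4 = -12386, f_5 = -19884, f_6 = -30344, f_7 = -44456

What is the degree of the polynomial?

4

-2032, -3356, -5154, -7498, -10460, -14112
-1324, -1798, -2344, -2962, -3652
-474, -546, -618, -690
-72, -72, -72
The fourth differences are constant, so the polynomial has degree 4.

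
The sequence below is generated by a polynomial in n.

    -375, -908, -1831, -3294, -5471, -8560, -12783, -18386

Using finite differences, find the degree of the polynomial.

4

D1: -533, -923, -1463, -2177, -3089, -4223, -5603
D2: -390, -540, -714, -912, -1134, -1380
D3: -150, -174, -198, -222, -246
D4: -24, -24, -24, -24
The fourth differences are constant, so the polynomial has degree 4.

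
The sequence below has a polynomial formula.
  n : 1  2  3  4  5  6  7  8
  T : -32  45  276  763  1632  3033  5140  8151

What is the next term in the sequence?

Δ: 77 , 231 , 487 , 869 , 1401 , 2107 , 3011
Δ²: 154 , 256 , 382 , 532 , 706 , 904
Δ³: 102 , 126 , 150 , 174 , 198
Δ⁴: 24 , 24 , 24 , 24
Constant fourth difference = 24, so extend:
198 + 24 = 222;  904 + 222 = 1126;  3011 + 1126 = 4137;  8151 + 4137 = 12288

12288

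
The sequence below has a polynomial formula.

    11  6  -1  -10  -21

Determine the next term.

-34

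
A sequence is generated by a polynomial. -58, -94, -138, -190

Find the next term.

-250

First differences: -36  -44  -52
Second differences: -8  -8
Constant second difference = -8, so extend:
-52 − 8 = -60;  -190 − 60 = -250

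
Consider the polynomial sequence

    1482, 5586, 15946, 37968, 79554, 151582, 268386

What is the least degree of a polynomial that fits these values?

5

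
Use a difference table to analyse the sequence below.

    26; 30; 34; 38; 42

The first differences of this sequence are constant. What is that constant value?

Δ: 4, 4, 4, 4

4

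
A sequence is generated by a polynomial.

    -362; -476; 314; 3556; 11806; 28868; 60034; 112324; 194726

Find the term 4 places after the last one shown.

First differences: -114, 790, 3242, 8250, 17062, 31166, 52290, 82402
Second differences: 904, 2452, 5008, 8812, 14104, 21124, 30112
Third differences: 1548, 2556, 3804, 5292, 7020, 8988
Fourth differences: 1008, 1248, 1488, 1728, 1968
Fifth differences: 240, 240, 240, 240
The fifth differences are constant (240).
1968 + 240 = 2208;  8988 + 2208 = 11196;  30112 + 11196 = 41308;  82402 + 41308 = 123710;  194726 + 123710 = 318436
2208 + 240 = 2448;  11196 + 2448 = 13644;  41308 + 13644 = 54952;  123710 + 54952 = 178662;  318436 + 178662 = 497098
2448 + 240 = 2688;  13644 + 2688 = 16332;  54952 + 16332 = 71284;  178662 + 71284 = 249946;  497098 + 249946 = 747044
2688 + 240 = 2928;  16332 + 2928 = 19260;  71284 + 19260 = 90544;  249946 + 90544 = 340490;  747044 + 340490 = 1087534

1087534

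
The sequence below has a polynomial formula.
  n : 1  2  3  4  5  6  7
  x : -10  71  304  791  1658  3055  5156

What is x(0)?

-17

Δ: 81, 233, 487, 867, 1397, 2101
Δ²: 152, 254, 380, 530, 704
Δ³: 102, 126, 150, 174
Δ⁴: 24, 24, 24
The fourth differences are constant at 24.
Work back: 102 − 24 = 78;  152 − 78 = 74;  81 − 74 = 7;  -10 − 7 = -17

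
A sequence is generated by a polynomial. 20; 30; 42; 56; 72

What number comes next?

Δ: 10  12  14  16
Δ²: 2  2  2
The second differences are constant (2).
16 + 2 = 18;  72 + 18 = 90

90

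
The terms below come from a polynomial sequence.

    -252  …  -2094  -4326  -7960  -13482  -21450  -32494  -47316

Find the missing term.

-850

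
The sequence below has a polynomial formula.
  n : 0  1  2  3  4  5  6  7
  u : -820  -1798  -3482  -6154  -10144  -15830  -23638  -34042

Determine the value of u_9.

First differences: -978, -1684, -2672, -3990, -5686, -7808, -10404
Second differences: -706, -988, -1318, -1696, -2122, -2596
Third differences: -282, -330, -378, -426, -474
Fourth differences: -48, -48, -48, -48
The fourth differences are constant (-48).
-474 − 48 = -522;  -2596 − 522 = -3118;  -10404 − 3118 = -13522;  -34042 − 13522 = -47564
-522 − 48 = -570;  -3118 − 570 = -3688;  -13522 − 3688 = -17210;  -47564 − 17210 = -64774

-64774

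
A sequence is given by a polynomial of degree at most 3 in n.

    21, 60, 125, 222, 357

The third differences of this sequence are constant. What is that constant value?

D1: 39, 65, 97, 135
D2: 26, 32, 38
D3: 6, 6

6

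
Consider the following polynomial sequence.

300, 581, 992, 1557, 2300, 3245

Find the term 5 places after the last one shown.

11840

First differences: 281, 411, 565, 743, 945
Second differences: 130, 154, 178, 202
Third differences: 24, 24, 24
Constant third difference = 24, so extend:
202 + 24 = 226;  945 + 226 = 1171;  3245 + 1171 = 4416
226 + 24 = 250;  1171 + 250 = 1421;  4416 + 1421 = 5837
250 + 24 = 274;  1421 + 274 = 1695;  5837 + 1695 = 7532
274 + 24 = 298;  1695 + 298 = 1993;  7532 + 1993 = 9525
298 + 24 = 322;  1993 + 322 = 2315;  9525 + 2315 = 11840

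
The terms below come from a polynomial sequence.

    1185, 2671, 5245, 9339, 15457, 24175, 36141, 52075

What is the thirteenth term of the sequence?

221505

1486 , 2574 , 4094 , 6118 , 8718 , 11966 , 15934
1088 , 1520 , 2024 , 2600 , 3248 , 3968
432 , 504 , 576 , 648 , 720
72 , 72 , 72 , 72
The fourth differences are constant (72).
720 + 72 = 792;  3968 + 792 = 4760;  15934 + 4760 = 20694;  52075 + 20694 = 72769
792 + 72 = 864;  4760 + 864 = 5624;  20694 + 5624 = 26318;  72769 + 26318 = 99087
864 + 72 = 936;  5624 + 936 = 6560;  26318 + 6560 = 32878;  99087 + 32878 = 131965
936 + 72 = 1008;  6560 + 1008 = 7568;  32878 + 7568 = 40446;  131965 + 40446 = 172411
1008 + 72 = 1080;  7568 + 1080 = 8648;  40446 + 8648 = 49094;  172411 + 49094 = 221505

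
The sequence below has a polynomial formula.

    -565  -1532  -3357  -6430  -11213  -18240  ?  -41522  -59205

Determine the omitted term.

-28117

Using the first 6 terms:
First differences: -967  -1825  -3073  -4783  -7027
Second differences: -858  -1248  -1710  -2244
Third differences: -390  -462  -534
Fourth differences: -72  -72
Constant fourth difference = -72.
Extend forward: -534 − 72 = -606;  -2244 − 606 = -2850;  -7027 − 2850 = -9877;  -18240 − 9877 = -28117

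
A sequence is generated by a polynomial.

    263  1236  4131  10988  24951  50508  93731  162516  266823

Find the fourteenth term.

1844508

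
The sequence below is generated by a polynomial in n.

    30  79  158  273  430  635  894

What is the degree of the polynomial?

First differences: 49, 79, 115, 157, 205, 259
Second differences: 30, 36, 42, 48, 54
Third differences: 6, 6, 6, 6
The third differences are constant, so the polynomial has degree 3.

3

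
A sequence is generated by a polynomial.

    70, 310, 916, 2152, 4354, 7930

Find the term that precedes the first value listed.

4

D1: 240, 606, 1236, 2202, 3576
D2: 366, 630, 966, 1374
D3: 264, 336, 408
D4: 72, 72
The fourth differences are constant at 72.
Work back: 264 − 72 = 192;  366 − 192 = 174;  240 − 174 = 66;  70 − 66 = 4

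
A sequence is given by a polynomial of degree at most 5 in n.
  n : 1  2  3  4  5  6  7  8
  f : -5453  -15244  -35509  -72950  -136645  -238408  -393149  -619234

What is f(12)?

-2745454

D1: -9791 , -20265 , -37441 , -63695 , -101763 , -154741 , -226085
D2: -10474 , -17176 , -26254 , -38068 , -52978 , -71344
D3: -6702 , -9078 , -11814 , -14910 , -18366
D4: -2376 , -2736 , -3096 , -3456
D5: -360 , -360 , -360
Fifth differences constant at -360.
-3456 − 360 = -3816;  -18366 − 3816 = -22182;  -71344 − 22182 = -93526;  -226085 − 93526 = -319611;  -619234 − 319611 = -938845
-3816 − 360 = -4176;  -22182 − 4176 = -26358;  -93526 − 26358 = -119884;  -319611 − 119884 = -439495;  -938845 − 439495 = -1378340
-4176 − 360 = -4536;  -26358 − 4536 = -30894;  -119884 − 30894 = -150778;  -439495 − 150778 = -590273;  -1378340 − 590273 = -1968613
-4536 − 360 = -4896;  -30894 − 4896 = -35790;  -150778 − 35790 = -186568;  -590273 − 186568 = -776841;  -1968613 − 776841 = -2745454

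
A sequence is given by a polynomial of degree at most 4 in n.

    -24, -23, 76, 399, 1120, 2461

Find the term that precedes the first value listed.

-5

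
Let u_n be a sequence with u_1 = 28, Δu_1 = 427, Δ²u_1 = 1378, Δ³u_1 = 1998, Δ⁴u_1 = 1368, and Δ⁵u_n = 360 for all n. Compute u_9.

Build the table forward from the leading diagonal:
D5: 360, 360, 360, 360, 360, 360, 360, 360, 360
D4: 1368, 1728, 2088, 2448, 2808, 3168, 3528, 3888, 4248
D3: 1998, 3366, 5094, 7182, 9630, 12438, 15606, 19134, 23022
D2: 1378, 3376, 6742, 11836, 19018, 28648, 41086, 56692, 75826
D1: 427, 1805, 5181, 11923, 23759, 42777, 71425, 112511, 169203
u: 28, 455, 2260, 7441, 19364, 43123, 85900, 157325, 269836

269836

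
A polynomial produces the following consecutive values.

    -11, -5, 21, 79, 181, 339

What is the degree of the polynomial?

First differences: 6, 26, 58, 102, 158
Second differences: 20, 32, 44, 56
Third differences: 12, 12, 12
The third differences are constant, so the polynomial has degree 3.

3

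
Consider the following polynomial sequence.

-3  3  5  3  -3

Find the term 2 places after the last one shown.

-27

D1: 6  2  -2  -6
D2: -4  -4  -4
Constant second difference = -4, so extend:
-6 − 4 = -10;  -3 − 10 = -13
-10 − 4 = -14;  -13 − 14 = -27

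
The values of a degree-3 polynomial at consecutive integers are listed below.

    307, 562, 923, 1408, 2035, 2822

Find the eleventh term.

D1: 255, 361, 485, 627, 787
D2: 106, 124, 142, 160
D3: 18, 18, 18
Constant third difference = 18, so extend:
160 + 18 = 178;  787 + 178 = 965;  2822 + 965 = 3787
178 + 18 = 196;  965 + 196 = 1161;  3787 + 1161 = 4948
196 + 18 = 214;  1161 + 214 = 1375;  4948 + 1375 = 6323
214 + 18 = 232;  1375 + 232 = 1607;  6323 + 1607 = 7930
232 + 18 = 250;  1607 + 250 = 1857;  7930 + 1857 = 9787

9787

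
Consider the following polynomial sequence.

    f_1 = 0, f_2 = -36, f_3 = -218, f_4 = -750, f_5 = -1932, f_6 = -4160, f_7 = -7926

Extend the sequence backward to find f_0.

-2

First differences: -36  -182  -532  -1182  -2228  -3766
Second differences: -146  -350  -650  -1046  -1538
Third differences: -204  -300  -396  -492
Fourth differences: -96  -96  -96
The fourth differences are constant at -96.
Work back: -204 + 96 = -108;  -146 + 108 = -38;  -36 + 38 = 2;  0 − 2 = -2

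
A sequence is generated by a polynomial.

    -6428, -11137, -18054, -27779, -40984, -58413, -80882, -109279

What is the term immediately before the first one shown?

-4709  -6917  -9725  -13205  -17429  -22469  -28397
-2208  -2808  -3480  -4224  -5040  -5928
-600  -672  -744  -816  -888
-72  -72  -72  -72
The fourth differences are constant at -72.
Work back: -600 + 72 = -528;  -2208 + 528 = -1680;  -4709 + 1680 = -3029;  -6428 + 3029 = -3399

-3399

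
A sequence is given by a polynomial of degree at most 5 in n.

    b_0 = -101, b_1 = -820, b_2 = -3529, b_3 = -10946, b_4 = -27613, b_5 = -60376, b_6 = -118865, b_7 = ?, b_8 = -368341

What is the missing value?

-215974

Using the first 7 terms:
D1: -719, -2709, -7417, -16667, -32763, -58489
D2: -1990, -4708, -9250, -16096, -25726
D3: -2718, -4542, -6846, -9630
D4: -1824, -2304, -2784
D5: -480, -480
Constant fifth difference = -480.
Extend forward: -2784 − 480 = -3264;  -9630 − 3264 = -12894;  -25726 − 12894 = -38620;  -58489 − 38620 = -97109;  -118865 − 97109 = -215974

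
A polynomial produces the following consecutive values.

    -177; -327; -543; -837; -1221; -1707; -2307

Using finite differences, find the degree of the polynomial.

3

First differences: -150, -216, -294, -384, -486, -600
Second differences: -66, -78, -90, -102, -114
Third differences: -12, -12, -12, -12
The third differences are constant, so the polynomial has degree 3.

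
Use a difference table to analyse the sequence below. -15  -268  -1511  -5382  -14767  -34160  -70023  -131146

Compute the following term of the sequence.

-229007

First differences: -253, -1243, -3871, -9385, -19393, -35863, -61123
Second differences: -990, -2628, -5514, -10008, -16470, -25260
Third differences: -1638, -2886, -4494, -6462, -8790
Fourth differences: -1248, -1608, -1968, -2328
Fifth differences: -360, -360, -360
The fifth differences are constant (-360).
-2328 − 360 = -2688;  -8790 − 2688 = -11478;  -25260 − 11478 = -36738;  -61123 − 36738 = -97861;  -131146 − 97861 = -229007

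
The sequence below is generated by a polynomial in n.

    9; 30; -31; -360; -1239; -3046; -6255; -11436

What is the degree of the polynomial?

First differences: 21, -61, -329, -879, -1807, -3209, -5181
Second differences: -82, -268, -550, -928, -1402, -1972
Third differences: -186, -282, -378, -474, -570
Fourth differences: -96, -96, -96, -96
The fourth differences are constant, so the polynomial has degree 4.

4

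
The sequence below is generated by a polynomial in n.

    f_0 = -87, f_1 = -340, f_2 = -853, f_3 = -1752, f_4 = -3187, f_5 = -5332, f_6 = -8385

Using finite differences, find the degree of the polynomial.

Δ: -253, -513, -899, -1435, -2145, -3053
Δ²: -260, -386, -536, -710, -908
Δ³: -126, -150, -174, -198
Δ⁴: -24, -24, -24
The fourth differences are constant, so the polynomial has degree 4.

4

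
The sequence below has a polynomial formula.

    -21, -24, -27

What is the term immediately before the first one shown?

D1: -3, -3
The first differences are constant at -3.
Work back: -21 + 3 = -18

-18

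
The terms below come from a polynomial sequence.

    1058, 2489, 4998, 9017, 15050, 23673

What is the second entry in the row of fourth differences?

D1: 1431, 2509, 4019, 6033, 8623
D2: 1078, 1510, 2014, 2590
D3: 432, 504, 576
D4: 72, 72

72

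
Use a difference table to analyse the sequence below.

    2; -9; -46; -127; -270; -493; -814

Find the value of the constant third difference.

Δ: -11, -37, -81, -143, -223, -321
Δ²: -26, -44, -62, -80, -98
Δ³: -18, -18, -18, -18

-18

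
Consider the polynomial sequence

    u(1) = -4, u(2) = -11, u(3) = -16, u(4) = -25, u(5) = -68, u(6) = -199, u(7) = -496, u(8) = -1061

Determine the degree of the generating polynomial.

4

D1: -7, -5, -9, -43, -131, -297, -565
D2: 2, -4, -34, -88, -166, -268
D3: -6, -30, -54, -78, -102
D4: -24, -24, -24, -24
The fourth differences are constant, so the polynomial has degree 4.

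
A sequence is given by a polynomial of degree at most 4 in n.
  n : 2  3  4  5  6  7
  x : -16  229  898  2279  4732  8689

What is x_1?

-53

First differences: 245, 669, 1381, 2453, 3957
Second differences: 424, 712, 1072, 1504
Third differences: 288, 360, 432
Fourth differences: 72, 72
The fourth differences are constant at 72.
Work back: 288 − 72 = 216;  424 − 216 = 208;  245 − 208 = 37;  -16 − 37 = -53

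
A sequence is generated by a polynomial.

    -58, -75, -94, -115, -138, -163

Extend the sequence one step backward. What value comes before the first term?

-43

First differences: -17, -19, -21, -23, -25
Second differences: -2, -2, -2, -2
The second differences are constant at -2.
Work back: -17 + 2 = -15;  -58 + 15 = -43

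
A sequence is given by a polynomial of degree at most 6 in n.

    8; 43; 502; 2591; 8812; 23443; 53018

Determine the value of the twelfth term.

D1: 35, 459, 2089, 6221, 14631, 29575
D2: 424, 1630, 4132, 8410, 14944
D3: 1206, 2502, 4278, 6534
D4: 1296, 1776, 2256
D5: 480, 480
Fifth differences constant at 480.
2256 + 480 = 2736;  6534 + 2736 = 9270;  14944 + 9270 = 24214;  29575 + 24214 = 53789;  53018 + 53789 = 106807
2736 + 480 = 3216;  9270 + 3216 = 12486;  24214 + 12486 = 36700;  53789 + 36700 = 90489;  106807 + 90489 = 197296
3216 + 480 = 3696;  12486 + 3696 = 16182;  36700 + 16182 = 52882;  90489 + 52882 = 143371;  197296 + 143371 = 340667
3696 + 480 = 4176;  16182 + 4176 = 20358;  52882 + 20358 = 73240;  143371 + 73240 = 216611;  340667 + 216611 = 557278
4176 + 480 = 4656;  20358 + 4656 = 25014;  73240 + 25014 = 98254;  216611 + 98254 = 314865;  557278 + 314865 = 872143

872143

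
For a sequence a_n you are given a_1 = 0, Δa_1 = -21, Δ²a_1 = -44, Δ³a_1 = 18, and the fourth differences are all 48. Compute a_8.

Build the table forward from the leading diagonal:
D4: 48, 48, 48, 48, 48, 48, 48, 48
D3: 18, 66, 114, 162, 210, 258, 306, 354
D2: -44, -26, 40, 154, 316, 526, 784, 1090
D1: -21, -65, -91, -51, 103, 419, 945, 1729
a: 0, -21, -86, -177, -228, -125, 294, 1239

1239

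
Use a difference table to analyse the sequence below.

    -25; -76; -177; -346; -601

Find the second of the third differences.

First differences: -51, -101, -169, -255
Second differences: -50, -68, -86
Third differences: -18, -18

-18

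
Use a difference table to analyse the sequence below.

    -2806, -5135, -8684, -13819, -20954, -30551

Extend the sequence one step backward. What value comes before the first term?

-2329, -3549, -5135, -7135, -9597
-1220, -1586, -2000, -2462
-366, -414, -462
-48, -48
The fourth differences are constant at -48.
Work back: -366 + 48 = -318;  -1220 + 318 = -902;  -2329 + 902 = -1427;  -2806 + 1427 = -1379

-1379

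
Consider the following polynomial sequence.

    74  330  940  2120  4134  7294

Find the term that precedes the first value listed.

4

First differences: 256, 610, 1180, 2014, 3160
Second differences: 354, 570, 834, 1146
Third differences: 216, 264, 312
Fourth differences: 48, 48
The fourth differences are constant at 48.
Work back: 216 − 48 = 168;  354 − 168 = 186;  256 − 186 = 70;  74 − 70 = 4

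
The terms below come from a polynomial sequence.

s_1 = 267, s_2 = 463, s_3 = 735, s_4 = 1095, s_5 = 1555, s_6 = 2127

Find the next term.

First differences: 196  272  360  460  572
Second differences: 76  88  100  112
Third differences: 12  12  12
The third differences are constant (12).
112 + 12 = 124;  572 + 124 = 696;  2127 + 696 = 2823

2823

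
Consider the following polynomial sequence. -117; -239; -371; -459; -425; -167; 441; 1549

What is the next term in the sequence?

Δ: -122, -132, -88, 34, 258, 608, 1108
Δ²: -10, 44, 122, 224, 350, 500
Δ³: 54, 78, 102, 126, 150
Δ⁴: 24, 24, 24, 24
Fourth differences constant at 24.
150 + 24 = 174;  500 + 174 = 674;  1108 + 674 = 1782;  1549 + 1782 = 3331

3331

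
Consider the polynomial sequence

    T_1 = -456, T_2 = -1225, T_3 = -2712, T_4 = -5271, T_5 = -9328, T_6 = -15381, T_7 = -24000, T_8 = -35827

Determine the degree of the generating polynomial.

First differences: -769, -1487, -2559, -4057, -6053, -8619, -11827
Second differences: -718, -1072, -1498, -1996, -2566, -3208
Third differences: -354, -426, -498, -570, -642
Fourth differences: -72, -72, -72, -72
The fourth differences are constant, so the polynomial has degree 4.

4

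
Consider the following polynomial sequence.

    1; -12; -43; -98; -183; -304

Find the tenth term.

D1: -13, -31, -55, -85, -121
D2: -18, -24, -30, -36
D3: -6, -6, -6
Third differences constant at -6.
-36 − 6 = -42;  -121 − 42 = -163;  -304 − 163 = -467
-42 − 6 = -48;  -163 − 48 = -211;  -467 − 211 = -678
-48 − 6 = -54;  -211 − 54 = -265;  -678 − 265 = -943
-54 − 6 = -60;  -265 − 60 = -325;  -943 − 325 = -1268

-1268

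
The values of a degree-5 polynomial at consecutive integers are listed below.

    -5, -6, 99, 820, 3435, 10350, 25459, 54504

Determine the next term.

105435

First differences: -1, 105, 721, 2615, 6915, 15109, 29045
Second differences: 106, 616, 1894, 4300, 8194, 13936
Third differences: 510, 1278, 2406, 3894, 5742
Fourth differences: 768, 1128, 1488, 1848
Fifth differences: 360, 360, 360
Fifth differences constant at 360.
1848 + 360 = 2208;  5742 + 2208 = 7950;  13936 + 7950 = 21886;  29045 + 21886 = 50931;  54504 + 50931 = 105435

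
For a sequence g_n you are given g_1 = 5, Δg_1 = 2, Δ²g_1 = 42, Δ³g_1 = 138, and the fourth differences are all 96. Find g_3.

51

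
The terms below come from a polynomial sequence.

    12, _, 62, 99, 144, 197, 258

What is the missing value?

Using the last 5 terms:
37, 45, 53, 61
8, 8, 8
Constant second difference = 8.
Extend backward: 37 − 8 = 29;  62 − 29 = 33

33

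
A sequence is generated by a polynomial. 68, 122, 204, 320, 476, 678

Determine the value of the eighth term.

1244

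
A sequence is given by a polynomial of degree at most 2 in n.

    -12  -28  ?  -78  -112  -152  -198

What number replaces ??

-50

Using the last 4 terms:
D1: -34, -40, -46
D2: -6, -6
Constant second difference = -6.
Extend backward: -34 + 6 = -28;  -78 + 28 = -50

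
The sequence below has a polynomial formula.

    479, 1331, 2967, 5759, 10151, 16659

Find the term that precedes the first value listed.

111

D1: 852, 1636, 2792, 4392, 6508
D2: 784, 1156, 1600, 2116
D3: 372, 444, 516
D4: 72, 72
The fourth differences are constant at 72.
Work back: 372 − 72 = 300;  784 − 300 = 484;  852 − 484 = 368;  479 − 368 = 111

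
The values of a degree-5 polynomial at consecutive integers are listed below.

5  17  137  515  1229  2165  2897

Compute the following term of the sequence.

First differences: 12 , 120 , 378 , 714 , 936 , 732
Second differences: 108 , 258 , 336 , 222 , -204
Third differences: 150 , 78 , -114 , -426
Fourth differences: -72 , -192 , -312
Fifth differences: -120 , -120
Fifth differences constant at -120.
-312 − 120 = -432;  -426 − 432 = -858;  -204 − 858 = -1062;  732 − 1062 = -330;  2897 − 330 = 2567

2567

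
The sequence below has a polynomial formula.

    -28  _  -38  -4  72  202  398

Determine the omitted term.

-42

Using the last 5 terms:
34, 76, 130, 196
42, 54, 66
12, 12
Constant third difference = 12.
Extend backward: 42 − 12 = 30;  34 − 30 = 4;  -38 − 4 = -42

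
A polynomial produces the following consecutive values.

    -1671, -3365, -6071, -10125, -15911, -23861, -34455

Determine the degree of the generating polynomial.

4

First differences: -1694, -2706, -4054, -5786, -7950, -10594
Second differences: -1012, -1348, -1732, -2164, -2644
Third differences: -336, -384, -432, -480
Fourth differences: -48, -48, -48
The fourth differences are constant, so the polynomial has degree 4.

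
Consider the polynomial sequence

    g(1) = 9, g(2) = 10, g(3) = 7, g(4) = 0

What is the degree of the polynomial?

D1: 1, -3, -7
D2: -4, -4
The second differences are constant, so the polynomial has degree 2.

2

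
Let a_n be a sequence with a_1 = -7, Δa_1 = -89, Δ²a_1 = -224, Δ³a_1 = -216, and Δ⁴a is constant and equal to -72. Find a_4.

Build the table forward from the leading diagonal:
Δ⁴: -72, -72, -72, -72
Δ³: -216, -288, -360, -432
Δ²: -224, -440, -728, -1088
Δ: -89, -313, -753, -1481
a: -7, -96, -409, -1162

-1162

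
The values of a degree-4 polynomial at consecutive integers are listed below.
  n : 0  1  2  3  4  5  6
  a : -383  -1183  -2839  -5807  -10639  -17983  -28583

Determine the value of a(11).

-163183

D1: -800  -1656  -2968  -4832  -7344  -10600
D2: -856  -1312  -1864  -2512  -3256
D3: -456  -552  -648  -744
D4: -96  -96  -96
Constant fourth difference = -96, so extend:
-744 − 96 = -840;  -3256 − 840 = -4096;  -10600 − 4096 = -14696;  -28583 − 14696 = -43279
-840 − 96 = -936;  -4096 − 936 = -5032;  -14696 − 5032 = -19728;  -43279 − 19728 = -63007
-936 − 96 = -1032;  -5032 − 1032 = -6064;  -19728 − 6064 = -25792;  -63007 − 25792 = -88799
-1032 − 96 = -1128;  -6064 − 1128 = -7192;  -25792 − 7192 = -32984;  -88799 − 32984 = -121783
-1128 − 96 = -1224;  -7192 − 1224 = -8416;  -32984 − 8416 = -41400;  -121783 − 41400 = -163183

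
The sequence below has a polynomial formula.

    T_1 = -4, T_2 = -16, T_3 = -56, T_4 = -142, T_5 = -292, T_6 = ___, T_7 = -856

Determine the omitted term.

Using the first 5 terms:
Δ: -12, -40, -86, -150
Δ²: -28, -46, -64
Δ³: -18, -18
Constant third difference = -18.
Extend forward: -64 − 18 = -82;  -150 − 82 = -232;  -292 − 232 = -524

-524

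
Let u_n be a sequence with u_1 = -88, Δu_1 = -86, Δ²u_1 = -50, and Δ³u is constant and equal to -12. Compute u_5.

-780

Build the table forward from the leading diagonal:
D3: -12  -12  -12  -12  -12
D2: -50  -62  -74  -86  -98
D1: -86  -136  -198  -272  -358
u: -88  -174  -310  -508  -780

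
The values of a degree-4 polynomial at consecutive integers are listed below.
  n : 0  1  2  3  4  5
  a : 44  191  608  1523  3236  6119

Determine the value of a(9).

Δ: 147, 417, 915, 1713, 2883
Δ²: 270, 498, 798, 1170
Δ³: 228, 300, 372
Δ⁴: 72, 72
Constant fourth difference = 72, so extend:
372 + 72 = 444;  1170 + 444 = 1614;  2883 + 1614 = 4497;  6119 + 4497 = 10616
444 + 72 = 516;  1614 + 516 = 2130;  4497 + 2130 = 6627;  10616 + 6627 = 17243
516 + 72 = 588;  2130 + 588 = 2718;  6627 + 2718 = 9345;  17243 + 9345 = 26588
588 + 72 = 660;  2718 + 660 = 3378;  9345 + 3378 = 12723;  26588 + 12723 = 39311

39311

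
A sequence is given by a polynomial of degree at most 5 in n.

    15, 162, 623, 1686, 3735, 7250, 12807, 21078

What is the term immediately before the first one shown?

-10

First differences: 147  461  1063  2049  3515  5557  8271
Second differences: 314  602  986  1466  2042  2714
Third differences: 288  384  480  576  672
Fourth differences: 96  96  96  96
The fourth differences are constant at 96.
Work back: 288 − 96 = 192;  314 − 192 = 122;  147 − 122 = 25;  15 − 25 = -10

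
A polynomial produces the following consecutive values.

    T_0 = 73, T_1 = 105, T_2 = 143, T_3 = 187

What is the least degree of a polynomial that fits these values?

2

Δ: 32, 38, 44
Δ²: 6, 6
The second differences are constant, so the polynomial has degree 2.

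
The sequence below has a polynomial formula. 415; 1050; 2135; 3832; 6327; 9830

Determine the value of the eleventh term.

51495

First differences: 635, 1085, 1697, 2495, 3503
Second differences: 450, 612, 798, 1008
Third differences: 162, 186, 210
Fourth differences: 24, 24
Fourth differences constant at 24.
210 + 24 = 234;  1008 + 234 = 1242;  3503 + 1242 = 4745;  9830 + 4745 = 14575
234 + 24 = 258;  1242 + 258 = 1500;  4745 + 1500 = 6245;  14575 + 6245 = 20820
258 + 24 = 282;  1500 + 282 = 1782;  6245 + 1782 = 8027;  20820 + 8027 = 28847
282 + 24 = 306;  1782 + 306 = 2088;  8027 + 2088 = 10115;  28847 + 10115 = 38962
306 + 24 = 330;  2088 + 330 = 2418;  10115 + 2418 = 12533;  38962 + 12533 = 51495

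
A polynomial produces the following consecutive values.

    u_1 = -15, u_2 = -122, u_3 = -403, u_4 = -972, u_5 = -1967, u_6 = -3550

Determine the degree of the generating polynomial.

First differences: -107, -281, -569, -995, -1583
Second differences: -174, -288, -426, -588
Third differences: -114, -138, -162
Fourth differences: -24, -24
The fourth differences are constant, so the polynomial has degree 4.

4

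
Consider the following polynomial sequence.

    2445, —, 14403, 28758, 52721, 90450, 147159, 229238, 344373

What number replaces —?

6434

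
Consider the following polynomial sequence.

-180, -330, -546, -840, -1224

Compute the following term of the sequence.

First differences: -150 , -216 , -294 , -384
Second differences: -66 , -78 , -90
Third differences: -12 , -12
The third differences are constant (-12).
-90 − 12 = -102;  -384 − 102 = -486;  -1224 − 486 = -1710

-1710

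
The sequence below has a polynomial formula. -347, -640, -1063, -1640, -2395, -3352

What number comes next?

-4535

-293, -423, -577, -755, -957
-130, -154, -178, -202
-24, -24, -24
Constant third difference = -24, so extend:
-202 − 24 = -226;  -957 − 226 = -1183;  -3352 − 1183 = -4535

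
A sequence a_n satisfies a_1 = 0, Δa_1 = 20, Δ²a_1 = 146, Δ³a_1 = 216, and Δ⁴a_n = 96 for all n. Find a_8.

14126

Build the table forward from the leading diagonal:
Δ⁴: 96, 96, 96, 96, 96, 96, 96, 96
Δ³: 216, 312, 408, 504, 600, 696, 792, 888
Δ²: 146, 362, 674, 1082, 1586, 2186, 2882, 3674
Δ: 20, 166, 528, 1202, 2284, 3870, 6056, 8938
a: 0, 20, 186, 714, 1916, 4200, 8070, 14126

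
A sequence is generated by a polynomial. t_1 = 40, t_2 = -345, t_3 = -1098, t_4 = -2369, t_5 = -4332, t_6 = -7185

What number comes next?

-11150

Δ: -385 , -753 , -1271 , -1963 , -2853
Δ²: -368 , -518 , -692 , -890
Δ³: -150 , -174 , -198
Δ⁴: -24 , -24
Constant fourth difference = -24, so extend:
-198 − 24 = -222;  -890 − 222 = -1112;  -2853 − 1112 = -3965;  -7185 − 3965 = -11150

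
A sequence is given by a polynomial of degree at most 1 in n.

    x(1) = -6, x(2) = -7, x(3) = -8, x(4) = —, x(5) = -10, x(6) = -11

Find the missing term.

-9

Using the first 3 terms:
D1: -1, -1
Constant first difference = -1.
Extend forward: -8 − 1 = -9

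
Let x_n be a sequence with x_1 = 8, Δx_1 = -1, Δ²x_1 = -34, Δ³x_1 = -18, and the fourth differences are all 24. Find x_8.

-503

Build the table forward from the leading diagonal:
Fourth differences: 24, 24, 24, 24, 24, 24, 24, 24
Third differences: -18, 6, 30, 54, 78, 102, 126, 150
Second differences: -34, -52, -46, -16, 38, 116, 218, 344
First differences: -1, -35, -87, -133, -149, -111, 5, 223
x: 8, 7, -28, -115, -248, -397, -508, -503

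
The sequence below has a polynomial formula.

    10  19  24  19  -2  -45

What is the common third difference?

-6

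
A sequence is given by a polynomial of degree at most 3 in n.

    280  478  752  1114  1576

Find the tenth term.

198, 274, 362, 462
76, 88, 100
12, 12
The third differences are constant (12).
100 + 12 = 112;  462 + 112 = 574;  1576 + 574 = 2150
112 + 12 = 124;  574 + 124 = 698;  2150 + 698 = 2848
124 + 12 = 136;  698 + 136 = 834;  2848 + 834 = 3682
136 + 12 = 148;  834 + 148 = 982;  3682 + 982 = 4664
148 + 12 = 160;  982 + 160 = 1142;  4664 + 1142 = 5806

5806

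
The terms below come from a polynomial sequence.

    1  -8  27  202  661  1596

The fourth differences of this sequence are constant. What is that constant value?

48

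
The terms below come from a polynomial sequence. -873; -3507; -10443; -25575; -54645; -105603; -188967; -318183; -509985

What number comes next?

-2634, -6936, -15132, -29070, -50958, -83364, -129216, -191802
-4302, -8196, -13938, -21888, -32406, -45852, -62586
-3894, -5742, -7950, -10518, -13446, -16734
-1848, -2208, -2568, -2928, -3288
-360, -360, -360, -360
Fifth differences constant at -360.
-3288 − 360 = -3648;  -16734 − 3648 = -20382;  -62586 − 20382 = -82968;  -191802 − 82968 = -274770;  -509985 − 274770 = -784755

-784755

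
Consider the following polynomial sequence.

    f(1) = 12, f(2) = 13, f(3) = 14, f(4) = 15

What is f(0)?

11

First differences: 1  1  1
The first differences are constant at 1.
Work back: 12 − 1 = 11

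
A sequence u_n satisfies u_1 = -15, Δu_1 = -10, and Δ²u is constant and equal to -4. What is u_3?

Build the table forward from the leading diagonal:
D2: -4, -4, -4
D1: -10, -14, -18
u: -15, -25, -39

-39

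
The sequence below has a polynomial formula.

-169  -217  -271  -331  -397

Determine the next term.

First differences: -48 , -54 , -60 , -66
Second differences: -6 , -6 , -6
Constant second difference = -6, so extend:
-66 − 6 = -72;  -397 − 72 = -469

-469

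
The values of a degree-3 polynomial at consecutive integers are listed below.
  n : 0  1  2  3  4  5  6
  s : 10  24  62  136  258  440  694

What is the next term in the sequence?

Δ: 14  38  74  122  182  254
Δ²: 24  36  48  60  72
Δ³: 12  12  12  12
Constant third difference = 12, so extend:
72 + 12 = 84;  254 + 84 = 338;  694 + 338 = 1032

1032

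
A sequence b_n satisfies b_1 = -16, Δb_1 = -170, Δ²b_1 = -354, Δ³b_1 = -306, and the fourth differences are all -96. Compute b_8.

Build the table forward from the leading diagonal:
Δ⁴: -96, -96, -96, -96, -96, -96, -96, -96
Δ³: -306, -402, -498, -594, -690, -786, -882, -978
Δ²: -354, -660, -1062, -1560, -2154, -2844, -3630, -4512
Δ: -170, -524, -1184, -2246, -3806, -5960, -8804, -12434
b: -16, -186, -710, -1894, -4140, -7946, -13906, -22710

-22710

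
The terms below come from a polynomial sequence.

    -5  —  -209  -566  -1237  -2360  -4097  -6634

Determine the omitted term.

-52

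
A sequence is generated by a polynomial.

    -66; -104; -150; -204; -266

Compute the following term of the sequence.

-336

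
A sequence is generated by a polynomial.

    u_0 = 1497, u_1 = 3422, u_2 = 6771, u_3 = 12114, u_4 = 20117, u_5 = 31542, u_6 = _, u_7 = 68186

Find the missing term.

47247

Using the first 6 terms:
Δ: 1925, 3349, 5343, 8003, 11425
Δ²: 1424, 1994, 2660, 3422
Δ³: 570, 666, 762
Δ⁴: 96, 96
Constant fourth difference = 96.
Extend forward: 762 + 96 = 858;  3422 + 858 = 4280;  11425 + 4280 = 15705;  31542 + 15705 = 47247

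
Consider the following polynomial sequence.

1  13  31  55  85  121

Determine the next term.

163

12 , 18 , 24 , 30 , 36
6 , 6 , 6 , 6
The second differences are constant (6).
36 + 6 = 42;  121 + 42 = 163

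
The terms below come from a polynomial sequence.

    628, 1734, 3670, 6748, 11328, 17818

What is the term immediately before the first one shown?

88

D1: 1106  1936  3078  4580  6490
D2: 830  1142  1502  1910
D3: 312  360  408
D4: 48  48
The fourth differences are constant at 48.
Work back: 312 − 48 = 264;  830 − 264 = 566;  1106 − 566 = 540;  628 − 540 = 88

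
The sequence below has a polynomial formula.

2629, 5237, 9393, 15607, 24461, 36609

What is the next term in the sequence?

52777

First differences: 2608, 4156, 6214, 8854, 12148
Second differences: 1548, 2058, 2640, 3294
Third differences: 510, 582, 654
Fourth differences: 72, 72
Constant fourth difference = 72, so extend:
654 + 72 = 726;  3294 + 726 = 4020;  12148 + 4020 = 16168;  36609 + 16168 = 52777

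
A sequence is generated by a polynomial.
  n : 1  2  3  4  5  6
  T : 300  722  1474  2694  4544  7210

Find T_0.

94

422  752  1220  1850  2666
330  468  630  816
138  162  186
24  24
The fourth differences are constant at 24.
Work back: 138 − 24 = 114;  330 − 114 = 216;  422 − 216 = 206;  300 − 206 = 94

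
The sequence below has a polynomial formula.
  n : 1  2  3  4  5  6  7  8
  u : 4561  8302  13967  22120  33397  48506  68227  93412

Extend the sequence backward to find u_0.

2252

First differences: 3741  5665  8153  11277  15109  19721  25185
Second differences: 1924  2488  3124  3832  4612  5464
Third differences: 564  636  708  780  852
Fourth differences: 72  72  72  72
The fourth differences are constant at 72.
Work back: 564 − 72 = 492;  1924 − 492 = 1432;  3741 − 1432 = 2309;  4561 − 2309 = 2252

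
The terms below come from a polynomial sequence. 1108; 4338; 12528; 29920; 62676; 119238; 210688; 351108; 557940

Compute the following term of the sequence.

D1: 3230  8190  17392  32756  56562  91450  140420  206832
D2: 4960  9202  15364  23806  34888  48970  66412
D3: 4242  6162  8442  11082  14082  17442
D4: 1920  2280  2640  3000  3360
D5: 360  360  360  360
The fifth differences are constant (360).
3360 + 360 = 3720;  17442 + 3720 = 21162;  66412 + 21162 = 87574;  206832 + 87574 = 294406;  557940 + 294406 = 852346

852346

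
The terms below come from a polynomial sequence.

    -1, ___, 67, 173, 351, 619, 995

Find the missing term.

Using the last 5 terms:
First differences: 106  178  268  376
Second differences: 72  90  108
Third differences: 18  18
Constant third difference = 18.
Extend backward: 72 − 18 = 54;  106 − 54 = 52;  67 − 52 = 15

15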